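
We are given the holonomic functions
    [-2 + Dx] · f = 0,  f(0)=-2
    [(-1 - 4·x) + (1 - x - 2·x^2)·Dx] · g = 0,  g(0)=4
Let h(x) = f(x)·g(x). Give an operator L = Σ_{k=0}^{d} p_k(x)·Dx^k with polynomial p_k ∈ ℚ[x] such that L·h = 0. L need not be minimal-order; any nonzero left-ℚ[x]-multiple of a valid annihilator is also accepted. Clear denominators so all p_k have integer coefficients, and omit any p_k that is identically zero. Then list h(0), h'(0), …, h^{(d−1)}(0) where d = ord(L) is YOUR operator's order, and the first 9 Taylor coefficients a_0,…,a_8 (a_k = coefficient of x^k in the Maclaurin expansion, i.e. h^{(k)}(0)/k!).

L = (3 + 2·x - 4·x^2) + (-1 + x + 2·x^2)·Dx  (order 1).
h: a_k = -8, -24, -56, -344/3, -232, -6952/15, -41768/45, -64936/35, -1169192/315, …
ICs: h(0) = -8.

f: a_k = -2, -4, -4, -8/3, -4/3, -8/15, -8/45, -16/315, -4/315, …
g: a_k = 4, 4, 12, 20, 44, 84, 172, 340, 684, …
Product ⇒ symmetric product L₀, ord ≤ 1.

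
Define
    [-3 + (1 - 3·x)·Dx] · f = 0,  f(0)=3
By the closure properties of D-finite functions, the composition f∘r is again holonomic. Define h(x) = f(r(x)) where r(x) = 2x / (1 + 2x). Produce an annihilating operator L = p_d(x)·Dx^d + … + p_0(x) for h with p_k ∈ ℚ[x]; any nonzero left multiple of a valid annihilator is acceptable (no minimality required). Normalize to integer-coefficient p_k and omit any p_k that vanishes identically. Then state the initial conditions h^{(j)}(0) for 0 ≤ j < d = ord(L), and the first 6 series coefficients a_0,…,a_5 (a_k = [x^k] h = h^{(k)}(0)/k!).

f: a_k = 3, 9, 27, 81, 243, 729, …
L₀ from L_f via x↦r, Dx↦r'^{-1}Dx.
L = 6 + (-1 + 2·x + 8·x^2)·Dx  (order 1).
h: a_k = 3, 18, 72, 288, 1152, 4608, …
ICs: h(0) = 3.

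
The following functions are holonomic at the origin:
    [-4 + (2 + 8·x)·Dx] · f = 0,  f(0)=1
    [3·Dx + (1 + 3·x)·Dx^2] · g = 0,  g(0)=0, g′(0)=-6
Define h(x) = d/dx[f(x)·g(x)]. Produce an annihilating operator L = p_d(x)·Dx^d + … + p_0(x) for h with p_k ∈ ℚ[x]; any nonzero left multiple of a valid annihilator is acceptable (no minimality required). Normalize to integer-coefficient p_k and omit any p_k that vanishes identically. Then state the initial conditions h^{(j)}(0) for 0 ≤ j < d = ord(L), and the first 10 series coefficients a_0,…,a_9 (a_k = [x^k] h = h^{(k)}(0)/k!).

f: a_k = 1, 2, -2, 4, -10, 28, -84, 264, -858, 2860, …
g: a_k = 0, -6, 9, -18, 81/2, -486/5, 243, -4374/7, 6561/4, -4374, …
h₀=f·g: eliminate ⇒ L₀, order ≤ 1·2.
Differentiate: ansatz ord ≤ ord L₀ ⇒ L.
L = (4 + 24·x + 24·x^2) + (8 + 74·x + 216·x^2 + 192·x^3)·Dx + (1 + 13·x + 62·x^2 + 128·x^3 + 96·x^4)·Dx^2  (order 2).
h: a_k = -6, -6, 36, -150, 579, -10872/5, 40374/5, -1045314/35, 1546047/14, -2863401/7, …
ICs: h(0) = -6, h′(0) = -6.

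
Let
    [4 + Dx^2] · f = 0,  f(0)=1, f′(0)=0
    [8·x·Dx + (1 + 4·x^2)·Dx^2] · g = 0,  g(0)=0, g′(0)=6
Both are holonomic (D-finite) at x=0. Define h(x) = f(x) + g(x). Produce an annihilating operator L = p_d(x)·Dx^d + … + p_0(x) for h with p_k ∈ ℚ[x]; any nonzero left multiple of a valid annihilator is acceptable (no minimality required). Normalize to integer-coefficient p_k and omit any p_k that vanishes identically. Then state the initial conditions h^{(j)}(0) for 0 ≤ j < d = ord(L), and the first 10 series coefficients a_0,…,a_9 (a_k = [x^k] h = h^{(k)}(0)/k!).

L = (-352·x + 1792·x^3 + 512·x^5)·Dx + (-4 + 112·x^2 + 576·x^4 + 256·x^6)·Dx^2 + (-88·x + 448·x^3 + 128·x^5)·Dx^3 + (-1 + 28·x^2 + 144·x^4 + 64·x^6)·Dx^4  (order 4).
h: a_k = 1, 6, -2, -8, 2/3, 96/5, -4/45, -384/7, 2/315, 512/3, …
ICs: h(0) = 1, h′(0) = 6, h′′(0) = -4, h′′′(0) = -48.

f: a_k = 1, 0, -2, 0, 2/3, 0, -4/45, 0, 2/315, 0, …
g: a_k = 0, 6, 0, -8, 0, 96/5, 0, -384/7, 0, 512/3, …
h₀=f+g: left-lcm gives L₀, ord ≤ 4.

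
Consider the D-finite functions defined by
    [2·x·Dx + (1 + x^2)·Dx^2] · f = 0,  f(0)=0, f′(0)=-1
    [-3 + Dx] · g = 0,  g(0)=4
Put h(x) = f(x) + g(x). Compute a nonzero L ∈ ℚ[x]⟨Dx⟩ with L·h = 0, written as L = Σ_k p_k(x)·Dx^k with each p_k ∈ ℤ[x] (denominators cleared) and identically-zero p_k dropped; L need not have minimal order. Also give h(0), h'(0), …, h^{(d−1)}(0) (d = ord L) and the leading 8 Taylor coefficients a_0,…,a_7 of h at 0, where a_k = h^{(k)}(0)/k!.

L = (6 - 18·x - 18·x^2 - 18·x^3)·Dx + (-11 - 12·x^2 - 9·x^4)·Dx^2 + (3 + 2·x + 6·x^2 + 2·x^3 + 3·x^4)·Dx^3  (order 3).
h: a_k = 4, 11, 18, 55/3, 27/2, 79/10, 81/20, 263/140, …
ICs: h(0) = 4, h′(0) = 11, h′′(0) = 36.

f: a_k = 0, -1, 0, 1/3, 0, -1/5, 0, 1/7, …
g: a_k = 4, 12, 18, 18, 27/2, 81/10, 81/20, 243/140, …
f+g: L₀ = lclm(L_f,L_g), ord ≤ 2+1.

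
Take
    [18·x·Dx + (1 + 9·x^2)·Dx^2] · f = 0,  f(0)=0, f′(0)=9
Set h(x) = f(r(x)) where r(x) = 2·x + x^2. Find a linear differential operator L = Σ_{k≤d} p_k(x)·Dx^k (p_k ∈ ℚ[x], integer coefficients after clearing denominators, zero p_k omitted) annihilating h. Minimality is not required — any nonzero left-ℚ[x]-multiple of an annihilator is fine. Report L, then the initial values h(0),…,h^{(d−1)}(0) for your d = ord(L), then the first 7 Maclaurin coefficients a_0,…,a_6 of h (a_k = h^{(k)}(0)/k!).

L = (-1 + 72·x + 144·x^2 + 108·x^3 + 27·x^4)·Dx + (1 + x + 36·x^2 + 72·x^3 + 45·x^4 + 9·x^5)·Dx^2  (order 2).
h: a_k = 0, 18, 9, -216, -324, 22518/5, 11637, …
ICs: h(0) = 0, h′(0) = 18.

f: a_k = 0, 9, 0, -27, 0, 729/5, 0, …
L₀ from L_f via x↦r, Dx↦r'^{-1}Dx.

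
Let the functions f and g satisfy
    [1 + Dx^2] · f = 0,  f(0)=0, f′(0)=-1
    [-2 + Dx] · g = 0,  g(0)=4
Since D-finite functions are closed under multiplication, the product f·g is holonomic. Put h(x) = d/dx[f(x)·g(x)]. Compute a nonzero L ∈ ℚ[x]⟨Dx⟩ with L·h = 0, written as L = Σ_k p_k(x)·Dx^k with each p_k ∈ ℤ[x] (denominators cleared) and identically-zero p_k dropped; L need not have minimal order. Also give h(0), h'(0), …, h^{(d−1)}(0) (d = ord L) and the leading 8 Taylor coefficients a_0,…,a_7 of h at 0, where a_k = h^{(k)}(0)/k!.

f: a_k = 0, -1, 0, 1/6, 0, -1/120, 0, 1/5040, …
g: a_k = 4, 8, 8, 16/3, 8/3, 16/15, 16/45, 32/315, …
Product ⇒ symmetric product L₀, ord ≤ 2.
Derive L from L₀ (diff closure).
L = 5 - 4·Dx + Dx^2  (order 2).
h: a_k = -4, -16, -22, -16, -41/6, -22/15, 29/180, 4/15, …
ICs: h(0) = -4, h′(0) = -16.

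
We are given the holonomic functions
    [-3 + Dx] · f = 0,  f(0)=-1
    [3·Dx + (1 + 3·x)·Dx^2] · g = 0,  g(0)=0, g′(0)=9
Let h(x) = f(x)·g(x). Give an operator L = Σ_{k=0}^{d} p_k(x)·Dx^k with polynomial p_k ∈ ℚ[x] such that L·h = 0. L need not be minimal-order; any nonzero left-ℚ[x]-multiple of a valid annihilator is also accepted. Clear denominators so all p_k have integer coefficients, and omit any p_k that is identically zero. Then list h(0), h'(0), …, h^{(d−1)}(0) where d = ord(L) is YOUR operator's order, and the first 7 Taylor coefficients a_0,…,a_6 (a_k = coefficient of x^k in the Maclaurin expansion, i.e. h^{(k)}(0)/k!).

L = 27·x + (-3 - 18·x)·Dx + (1 + 3·x)·Dx^2  (order 2).
h: a_k = 0, -9, -27/2, -27, 0, -2187/40, 1701/16, …
ICs: h(0) = 0, h′(0) = -9.

f: a_k = -1, -3, -9/2, -9/2, -27/8, -81/40, -81/80, …
g: a_k = 0, 9, -27/2, 27, -243/4, 729/5, -729/2, …
h₀=f·g: eliminate ⇒ L₀, order ≤ 1·2.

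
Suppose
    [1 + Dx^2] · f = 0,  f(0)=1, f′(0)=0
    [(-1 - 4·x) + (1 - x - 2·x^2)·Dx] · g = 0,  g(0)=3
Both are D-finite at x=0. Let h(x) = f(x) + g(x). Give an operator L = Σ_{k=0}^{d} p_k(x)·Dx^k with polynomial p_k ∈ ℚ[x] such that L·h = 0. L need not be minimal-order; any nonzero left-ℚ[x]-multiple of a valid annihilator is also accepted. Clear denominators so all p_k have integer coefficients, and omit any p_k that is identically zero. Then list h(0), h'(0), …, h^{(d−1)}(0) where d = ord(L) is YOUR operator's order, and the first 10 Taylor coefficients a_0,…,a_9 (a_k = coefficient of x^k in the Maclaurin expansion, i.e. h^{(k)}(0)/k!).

f: a_k = 1, 0, -1/2, 0, 1/24, 0, -1/720, 0, 1/40320, 0, …
g: a_k = 3, 3, 9, 15, 33, 63, 129, 255, 513, 1023, …
f+g: L₀ = lclm(L_f,L_g), ord ≤ 2+1.
L = (-31 - 146·x - 133·x^2 - 184·x^3 - 20·x^4 - 16·x^5) + (7 + 3·x - 3·x^2 - 37·x^3 - 42·x^4 - 12·x^5 - 8·x^6)·Dx + (-31 - 146·x - 133·x^2 - 184·x^3 - 20·x^4 - 16·x^5)·Dx^2 + (7 + 3·x - 3·x^2 - 37·x^3 - 42·x^4 - 12·x^5 - 8·x^6)·Dx^3  (order 3).
h: a_k = 4, 3, 17/2, 15, 793/24, 63, 92879/720, 255, 20684161/40320, 1023, …
ICs: h(0) = 4, h′(0) = 3, h′′(0) = 17.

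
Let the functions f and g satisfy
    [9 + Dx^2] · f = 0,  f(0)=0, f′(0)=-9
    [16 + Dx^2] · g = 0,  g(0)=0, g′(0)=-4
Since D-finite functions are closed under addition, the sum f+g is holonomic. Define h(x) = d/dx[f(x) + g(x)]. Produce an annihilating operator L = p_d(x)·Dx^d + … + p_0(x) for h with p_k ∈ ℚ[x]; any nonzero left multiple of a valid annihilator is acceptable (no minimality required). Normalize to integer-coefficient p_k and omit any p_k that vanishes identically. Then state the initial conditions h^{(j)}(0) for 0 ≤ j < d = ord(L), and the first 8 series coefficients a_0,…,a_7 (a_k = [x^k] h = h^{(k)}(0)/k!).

L = 144 + 25·Dx^2 + Dx^4  (order 4).
h: a_k = -13, 0, 145/2, 0, -1753/24, 0, 4589/144, 0, …
ICs: h(0) = -13, h′(0) = 0, h′′(0) = 145, h′′′(0) = 0.

f: a_k = 0, -9, 0, 27/2, 0, -243/40, 0, 729/560, …
g: a_k = 0, -4, 0, 32/3, 0, -128/15, 0, 1024/315, …
f+g: L₀ = lclm(L_f,L_g), ord ≤ 2+2.
h=h₀': d/dx-closure on L₀ ⇒ L.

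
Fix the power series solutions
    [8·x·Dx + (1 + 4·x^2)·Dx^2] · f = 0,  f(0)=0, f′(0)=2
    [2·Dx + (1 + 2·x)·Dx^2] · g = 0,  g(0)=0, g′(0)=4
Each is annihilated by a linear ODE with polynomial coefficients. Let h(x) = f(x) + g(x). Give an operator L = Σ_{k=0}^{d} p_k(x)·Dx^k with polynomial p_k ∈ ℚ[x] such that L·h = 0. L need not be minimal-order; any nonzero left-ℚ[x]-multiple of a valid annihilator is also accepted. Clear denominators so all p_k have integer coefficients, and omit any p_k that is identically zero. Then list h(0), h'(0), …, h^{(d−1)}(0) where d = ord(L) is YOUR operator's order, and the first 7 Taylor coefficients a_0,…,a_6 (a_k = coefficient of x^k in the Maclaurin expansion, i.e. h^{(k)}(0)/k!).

f: a_k = 0, 2, 0, -8/3, 0, 32/5, 0, …
g: a_k = 0, 4, -4, 16/3, -8, 64/5, -64/3, …
Weyl lclm of L_f,L_g ⇒ L₀ (ord ≤ 4).
L = (-8 - 48·x + 96·x^2 + 64·x^3)·Dx + (-8 - 16·x + 192·x^3 + 128·x^4)·Dx^2 + (-1 + 2·x + 8·x^2 + 16·x^3 + 48·x^4 + 32·x^5)·Dx^3  (order 3).
h: a_k = 0, 6, -4, 8/3, -8, 96/5, -64/3, …
ICs: h(0) = 0, h′(0) = 6, h′′(0) = -8.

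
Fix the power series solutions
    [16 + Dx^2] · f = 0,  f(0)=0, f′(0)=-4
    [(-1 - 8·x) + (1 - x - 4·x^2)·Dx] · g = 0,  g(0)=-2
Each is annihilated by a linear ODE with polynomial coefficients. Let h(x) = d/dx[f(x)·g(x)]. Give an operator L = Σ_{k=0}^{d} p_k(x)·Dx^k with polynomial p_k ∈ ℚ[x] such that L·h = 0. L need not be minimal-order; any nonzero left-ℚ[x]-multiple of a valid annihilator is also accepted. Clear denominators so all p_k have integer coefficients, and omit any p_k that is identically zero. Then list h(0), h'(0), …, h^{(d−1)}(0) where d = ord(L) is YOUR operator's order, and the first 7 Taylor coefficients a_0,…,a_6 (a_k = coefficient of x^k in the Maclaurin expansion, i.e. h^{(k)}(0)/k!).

f: a_k = 0, -4, 0, 32/3, 0, -128/15, 0, …
g: a_k = -2, -2, -10, -18, -58, -130, -362, …
f·g: L₀ = L_f ⊗_s L_g, ord ≤ 2·1.
h₀' ⇒ L via d/dx closure of L₀.
L = (-12 - 64·x - 224·x^2 + 256·x^3 + 512·x^4) + (-1 - 4·x + 48·x^2 + 128·x^3)·Dx + (1 - 3·x - 10·x^2 + 16·x^3 + 32·x^4)·Dx^2  (order 2).
h: a_k = 8, 16, 56, 608/3, 712, 10352/5, 286072/45, …
ICs: h(0) = 8, h′(0) = 16.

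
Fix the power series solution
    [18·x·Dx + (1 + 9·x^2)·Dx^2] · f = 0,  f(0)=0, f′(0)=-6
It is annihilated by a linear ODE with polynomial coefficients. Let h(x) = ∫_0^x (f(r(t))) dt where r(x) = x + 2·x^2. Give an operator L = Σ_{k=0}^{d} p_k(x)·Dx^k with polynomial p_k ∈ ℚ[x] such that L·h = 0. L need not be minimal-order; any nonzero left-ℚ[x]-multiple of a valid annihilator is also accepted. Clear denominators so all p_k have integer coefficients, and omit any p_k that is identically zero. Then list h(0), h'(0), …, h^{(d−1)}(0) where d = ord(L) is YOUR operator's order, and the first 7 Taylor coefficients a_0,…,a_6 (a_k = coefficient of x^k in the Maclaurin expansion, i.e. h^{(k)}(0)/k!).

L = (-4 + 18·x + 144·x^2 + 432·x^3 + 432·x^4)·Dx^2 + (1 + 4·x + 9·x^2 + 72·x^3 + 180·x^4 + 144·x^5)·Dx^3  (order 3).
h: a_k = 0, 0, -3, -4, 9/2, 108/5, 99/5, …
ICs: h(0) = 0, h′(0) = 0, h′′(0) = -6.

f: a_k = 0, -6, 0, 18, 0, -486/5, 0, …
Substitute x→r, Dx→(1/r')Dx; clear ⇒ L₀.
h=∫h₀ ⇒ L = L₀·Dx.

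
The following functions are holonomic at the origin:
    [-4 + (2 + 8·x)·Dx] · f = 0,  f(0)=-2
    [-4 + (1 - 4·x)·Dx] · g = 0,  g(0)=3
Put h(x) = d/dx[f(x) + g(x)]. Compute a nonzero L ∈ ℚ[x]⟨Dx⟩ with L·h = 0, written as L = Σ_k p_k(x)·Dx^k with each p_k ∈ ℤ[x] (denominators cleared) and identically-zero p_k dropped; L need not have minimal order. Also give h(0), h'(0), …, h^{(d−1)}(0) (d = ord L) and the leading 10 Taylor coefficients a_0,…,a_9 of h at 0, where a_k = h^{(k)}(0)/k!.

f: a_k = -2, -4, 4, -8, 20, -56, 168, -528, 1716, -5720, …
g: a_k = 3, 12, 48, 192, 768, 3072, 12288, 49152, 196608, 786432, …
f+g: L₀ = lclm(L_f,L_g), ord ≤ 1+1.
Differentiate: ansatz ord ≤ ord L₀ ⇒ L.
L = (-144 - 192·x) + (-42 - 432·x - 672·x^2)·Dx + (5 + 12·x - 80·x^2 - 192·x^3)·Dx^2  (order 2).
h: a_k = 8, 104, 552, 3152, 15080, 74736, 340368, 1586592, 7026408, 31651760, …
ICs: h(0) = 8, h′(0) = 104.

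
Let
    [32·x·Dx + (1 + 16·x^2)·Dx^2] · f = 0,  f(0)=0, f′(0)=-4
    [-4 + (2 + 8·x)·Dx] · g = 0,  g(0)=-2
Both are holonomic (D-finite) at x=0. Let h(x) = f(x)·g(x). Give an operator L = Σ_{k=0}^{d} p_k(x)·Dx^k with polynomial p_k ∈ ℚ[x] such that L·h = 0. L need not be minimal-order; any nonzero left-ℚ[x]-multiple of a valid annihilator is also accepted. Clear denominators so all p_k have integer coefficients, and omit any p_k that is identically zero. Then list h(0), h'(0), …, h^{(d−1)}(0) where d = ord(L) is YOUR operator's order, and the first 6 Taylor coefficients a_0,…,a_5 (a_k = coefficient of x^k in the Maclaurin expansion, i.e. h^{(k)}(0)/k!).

f: a_k = 0, -4, 0, 64/3, 0, -1024/5, …
g: a_k = -2, -4, 4, -8, 20, -56, …
L₀ := L_f ⊗_s L_g (sym. prod.), ord ≤ 2.
L = (12 - 64·x - 64·x^2) + (-4 + 16·x + 192·x^2 + 256·x^3)·Dx + (1 + 8·x + 32·x^2 + 128·x^3 + 256·x^4)·Dx^2  (order 2).
h: a_k = 0, 8, 16, -176/3, -160/3, 6224/15, …
ICs: h(0) = 0, h′(0) = 8.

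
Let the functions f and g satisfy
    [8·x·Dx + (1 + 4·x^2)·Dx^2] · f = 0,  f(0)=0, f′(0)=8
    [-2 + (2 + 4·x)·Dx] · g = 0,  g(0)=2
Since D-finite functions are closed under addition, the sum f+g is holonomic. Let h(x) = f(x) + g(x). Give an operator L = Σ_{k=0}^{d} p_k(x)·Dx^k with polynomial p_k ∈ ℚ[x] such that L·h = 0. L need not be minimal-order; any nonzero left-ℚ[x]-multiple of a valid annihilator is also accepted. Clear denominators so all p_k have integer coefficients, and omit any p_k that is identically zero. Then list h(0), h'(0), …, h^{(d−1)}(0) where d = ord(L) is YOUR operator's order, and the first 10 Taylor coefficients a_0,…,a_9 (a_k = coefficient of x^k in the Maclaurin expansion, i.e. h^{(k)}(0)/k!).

f: a_k = 0, 8, 0, -32/3, 0, 128/5, 0, -512/7, 0, 2048/9, …
g: a_k = 2, 2, -1, 1, -5/4, 7/4, -21/8, 33/8, -429/64, 715/64, …
Weyl lclm of L_f,L_g ⇒ L₀ (ord ≤ 3).
L = (-8 - 40·x + 96·x^2 + 96·x^3)·Dx + (-11 - 32·x + 40·x^2 + 384·x^3 + 336·x^4)·Dx^2 + (-1 + 6·x + 24·x^2 + 48·x^3 + 112·x^4 + 96·x^5)·Dx^3  (order 3).
h: a_k = 2, 10, -1, -29/3, -5/4, 547/20, -21/8, -3865/56, -429/64, 137507/576, …
ICs: h(0) = 2, h′(0) = 10, h′′(0) = -2.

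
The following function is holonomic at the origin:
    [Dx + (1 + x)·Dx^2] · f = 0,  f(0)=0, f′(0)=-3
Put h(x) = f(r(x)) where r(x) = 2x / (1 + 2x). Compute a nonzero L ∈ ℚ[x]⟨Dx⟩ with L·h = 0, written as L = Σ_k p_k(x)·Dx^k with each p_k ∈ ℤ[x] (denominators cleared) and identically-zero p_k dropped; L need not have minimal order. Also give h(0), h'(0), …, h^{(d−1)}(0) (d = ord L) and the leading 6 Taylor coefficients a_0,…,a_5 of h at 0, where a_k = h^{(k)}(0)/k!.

L = (6 + 16·x)·Dx + (1 + 6·x + 8·x^2)·Dx^2  (order 2).
h: a_k = 0, -6, 18, -56, 180, -2976/5, …
ICs: h(0) = 0, h′(0) = -6.

f: a_k = 0, -3, 3/2, -1, 3/4, -3/5, …
f∘r: x↦r, Dx↦Dx/r' in L_f ⇒ L₀.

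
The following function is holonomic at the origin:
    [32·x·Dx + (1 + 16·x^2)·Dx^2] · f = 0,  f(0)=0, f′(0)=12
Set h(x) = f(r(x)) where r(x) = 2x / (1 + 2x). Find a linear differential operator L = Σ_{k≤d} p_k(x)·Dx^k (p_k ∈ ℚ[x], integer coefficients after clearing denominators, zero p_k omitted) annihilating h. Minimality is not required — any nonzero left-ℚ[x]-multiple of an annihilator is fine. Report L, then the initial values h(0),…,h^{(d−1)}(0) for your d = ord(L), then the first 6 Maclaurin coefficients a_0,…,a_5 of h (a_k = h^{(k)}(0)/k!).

L = (4 + 136·x)·Dx + (1 + 4·x + 68·x^2)·Dx^2  (order 2).
h: a_k = 0, 24, -48, -416, 2880, 38784/5, …
ICs: h(0) = 0, h′(0) = 24.

f: a_k = 0, 12, 0, -64, 0, 3072/5, …
L₀ from L_f via x↦r, Dx↦r'^{-1}Dx.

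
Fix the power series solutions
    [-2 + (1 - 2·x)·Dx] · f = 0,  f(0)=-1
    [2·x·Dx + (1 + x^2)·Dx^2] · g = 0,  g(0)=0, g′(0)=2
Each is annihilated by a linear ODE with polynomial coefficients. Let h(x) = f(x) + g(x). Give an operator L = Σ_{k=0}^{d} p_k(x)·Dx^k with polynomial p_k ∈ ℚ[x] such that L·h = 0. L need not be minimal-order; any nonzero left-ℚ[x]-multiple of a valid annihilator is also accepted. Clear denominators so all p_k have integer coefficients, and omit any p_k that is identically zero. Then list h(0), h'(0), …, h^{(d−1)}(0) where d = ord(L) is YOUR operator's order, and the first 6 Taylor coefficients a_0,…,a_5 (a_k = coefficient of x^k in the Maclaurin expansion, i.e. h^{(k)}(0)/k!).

f: a_k = -1, -2, -4, -8, -16, -32, …
g: a_k = 0, 2, 0, -2/3, 0, 2/5, …
f+g: L₀ = lclm(L_f,L_g), ord ≤ 1+2.
L = (-4 + 32·x + 12·x^2)·Dx + (13 - 4·x + 25·x^2 + 12·x^3)·Dx^2 + (-2 + 3·x + 3·x^3 + 2·x^4)·Dx^3  (order 3).
h: a_k = -1, 0, -4, -26/3, -16, -158/5, …
ICs: h(0) = -1, h′(0) = 0, h′′(0) = -8.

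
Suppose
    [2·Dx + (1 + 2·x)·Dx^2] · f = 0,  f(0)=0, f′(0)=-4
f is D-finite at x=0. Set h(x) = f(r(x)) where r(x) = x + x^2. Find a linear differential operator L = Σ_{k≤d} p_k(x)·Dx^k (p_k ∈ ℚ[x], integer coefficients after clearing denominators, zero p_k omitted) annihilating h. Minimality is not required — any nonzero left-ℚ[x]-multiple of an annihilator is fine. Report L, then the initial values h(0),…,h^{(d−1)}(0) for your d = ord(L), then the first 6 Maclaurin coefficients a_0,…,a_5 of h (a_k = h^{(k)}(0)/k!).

L = (4·x + 4·x^2)·Dx + (1 + 4·x + 6·x^2 + 4·x^3)·Dx^2  (order 2).
h: a_k = 0, -4, 0, 8/3, -4, 16/5, …
ICs: h(0) = 0, h′(0) = -4.

f: a_k = 0, -4, 4, -16/3, 8, -64/5, …
L₀ from L_f via x↦r, Dx↦r'^{-1}Dx.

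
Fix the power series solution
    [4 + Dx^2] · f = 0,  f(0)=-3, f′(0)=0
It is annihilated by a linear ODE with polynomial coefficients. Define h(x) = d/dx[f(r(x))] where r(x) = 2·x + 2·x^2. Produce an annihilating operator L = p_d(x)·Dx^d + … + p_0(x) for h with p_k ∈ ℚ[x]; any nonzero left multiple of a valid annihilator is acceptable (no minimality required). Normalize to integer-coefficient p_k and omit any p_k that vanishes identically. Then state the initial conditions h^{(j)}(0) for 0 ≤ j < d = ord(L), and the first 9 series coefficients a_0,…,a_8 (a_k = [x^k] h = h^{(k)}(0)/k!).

L = (28 + 128·x + 384·x^2 + 512·x^3 + 256·x^4) + (-6 - 12·x)·Dx + (1 + 4·x + 4·x^2)·Dx^2  (order 2).
h: a_k = 0, 48, 144, -32, -640, -5248/5, -896/5, 184064/105, 95232/35, …
ICs: h(0) = 0, h′(0) = 48.

f: a_k = -3, 0, 6, 0, -2, 0, 4/15, 0, -2/105, …
Substitute x→r, Dx→(1/r')Dx; clear ⇒ L₀.
Differentiate: ansatz ord ≤ ord L₀ ⇒ L.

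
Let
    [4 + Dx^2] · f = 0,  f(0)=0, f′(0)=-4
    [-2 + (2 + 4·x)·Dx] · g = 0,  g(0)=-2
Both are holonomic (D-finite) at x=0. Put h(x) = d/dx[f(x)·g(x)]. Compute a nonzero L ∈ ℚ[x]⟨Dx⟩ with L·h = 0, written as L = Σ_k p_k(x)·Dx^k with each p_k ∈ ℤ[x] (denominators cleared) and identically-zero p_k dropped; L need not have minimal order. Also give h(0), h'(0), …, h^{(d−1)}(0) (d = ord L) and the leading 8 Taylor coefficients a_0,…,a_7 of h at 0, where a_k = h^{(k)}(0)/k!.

f: a_k = 0, -4, 0, 8/3, 0, -8/15, 0, 16/315, …
g: a_k = -2, -2, 1, -1, 5/4, -7/4, 21/8, -33/8, …
Product ⇒ symmetric product L₀, ord ≤ 2.
h=h₀': d/dx-closure on L₀ ⇒ L.
L = (53 + 288·x + 544·x^2 + 512·x^3 + 256·x^4) + (-2 - 36·x - 96·x^2 - 64·x^3)·Dx + (7 + 44·x + 108·x^2 + 128·x^3 + 64·x^4)·Dx^2  (order 2).
h: a_k = 8, 16, -28, -16/3, -19/3, 162/5, -983/18, 30908/315, …
ICs: h(0) = 8, h′(0) = 16.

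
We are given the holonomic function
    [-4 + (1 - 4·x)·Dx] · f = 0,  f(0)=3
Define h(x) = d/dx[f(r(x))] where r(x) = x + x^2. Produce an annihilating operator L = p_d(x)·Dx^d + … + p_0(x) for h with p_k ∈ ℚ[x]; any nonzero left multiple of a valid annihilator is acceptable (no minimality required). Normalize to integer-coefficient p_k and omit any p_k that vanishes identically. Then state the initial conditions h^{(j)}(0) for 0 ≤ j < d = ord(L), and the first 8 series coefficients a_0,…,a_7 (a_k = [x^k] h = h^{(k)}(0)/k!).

f: a_k = 3, 12, 48, 192, 768, 3072, 12288, 49152, …
Change of var in L_f (x↦r) gives L₀.
h=h₀': d/dx-closure on L₀ ⇒ L.
L = (10 + 24·x + 24·x^2) + (-1 + 2·x + 12·x^2 + 8·x^3)·Dx  (order 1).
h: a_k = 12, 120, 864, 5568, 33600, 194688, 1096704, 6051840, …
ICs: h(0) = 12.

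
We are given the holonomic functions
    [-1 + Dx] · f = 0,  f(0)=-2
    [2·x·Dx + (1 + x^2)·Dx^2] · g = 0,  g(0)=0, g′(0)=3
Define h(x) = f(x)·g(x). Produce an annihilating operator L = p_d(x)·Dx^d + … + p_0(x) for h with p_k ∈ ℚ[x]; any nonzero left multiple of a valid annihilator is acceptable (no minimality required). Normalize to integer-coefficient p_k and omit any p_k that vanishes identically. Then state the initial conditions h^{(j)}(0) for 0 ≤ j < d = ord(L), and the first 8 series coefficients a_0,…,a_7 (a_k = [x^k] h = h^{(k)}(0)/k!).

f: a_k = -2, -2, -1, -1/3, -1/12, -1/60, -1/360, -1/2520, …
g: a_k = 0, 3, 0, -1, 0, 3/5, 0, -3/7, …
h₀=f·g: eliminate ⇒ L₀, order ≤ 1·2.
L = (1 - 2·x + x^2) + (-2 + 2·x - 2·x^2)·Dx + (1 + x^2)·Dx^2  (order 2).
h: a_k = 0, -6, -6, -1, 1, -9/20, -11/12, 93/280, …
ICs: h(0) = 0, h′(0) = -6.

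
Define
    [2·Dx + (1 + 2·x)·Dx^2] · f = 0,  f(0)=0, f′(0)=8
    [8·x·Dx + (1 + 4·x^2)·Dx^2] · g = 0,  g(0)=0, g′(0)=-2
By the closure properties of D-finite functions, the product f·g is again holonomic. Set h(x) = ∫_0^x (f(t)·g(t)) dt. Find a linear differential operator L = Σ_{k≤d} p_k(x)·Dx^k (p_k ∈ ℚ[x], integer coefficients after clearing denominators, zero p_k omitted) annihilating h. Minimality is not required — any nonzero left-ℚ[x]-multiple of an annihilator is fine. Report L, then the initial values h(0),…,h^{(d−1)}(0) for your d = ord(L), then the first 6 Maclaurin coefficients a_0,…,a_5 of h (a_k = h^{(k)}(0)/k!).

L = (192 + 704·x + 2560·x^2 + 9984·x^3 + 15360·x^4 + 13312·x^5 + 4096·x^7)·Dx^2 + (72 + 992·x + 4928·x^2 + 15488·x^3 + 34816·x^4 + 47616·x^5 + 35840·x^6 + 6144·x^7 + 14336·x^8)·Dx^3 + (24 + 256·x + 1536·x^2 + 4992·x^3 + 11520·x^4 + 19968·x^5 + 24576·x^6 + 18432·x^7 + 6144·x^8 + 8192·x^9)·Dx^4 + (5 + 36·x + 148·x^2 + 448·x^3 + 1056·x^4 + 1920·x^5 + 2688·x^6 + 3072·x^7 + 2304·x^8 + 1024·x^9 + 1024·x^10)·Dx^5  (order 5).
h: a_k = 0, 0, 0, -16/3, 4, 0, …
ICs: h(0) = 0, h′(0) = 0, h′′(0) = 0, h′′′(0) = -32, h′′′′(0) = 96.

f: a_k = 0, 8, -8, 32/3, -16, 128/5, …
g: a_k = 0, -2, 0, 8/3, 0, -32/5, …
Product ⇒ symmetric product L₀, ord ≤ 4.
h=∫h₀ ⇒ L = L₀·Dx.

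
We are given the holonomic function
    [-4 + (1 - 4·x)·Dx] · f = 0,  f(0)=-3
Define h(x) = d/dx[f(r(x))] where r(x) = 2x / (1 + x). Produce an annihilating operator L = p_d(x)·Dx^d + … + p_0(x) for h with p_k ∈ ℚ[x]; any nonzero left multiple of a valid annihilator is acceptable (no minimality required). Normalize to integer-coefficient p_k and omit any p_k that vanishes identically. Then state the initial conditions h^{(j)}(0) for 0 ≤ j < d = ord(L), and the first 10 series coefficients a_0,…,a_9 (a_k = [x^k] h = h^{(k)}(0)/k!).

L = 14 + (-1 + 7·x)·Dx  (order 1).
h: a_k = -24, -336, -3528, -32928, -288120, -2420208, -19765032, -158120256, -1245197016, -9684865680, …
ICs: h(0) = -24.

f: a_k = -3, -12, -48, -192, -768, -3072, -12288, -49152, -196608, -786432, …
L₀ from L_f via x↦r, Dx↦r'^{-1}Dx.
Differentiate: ansatz ord ≤ ord L₀ ⇒ L.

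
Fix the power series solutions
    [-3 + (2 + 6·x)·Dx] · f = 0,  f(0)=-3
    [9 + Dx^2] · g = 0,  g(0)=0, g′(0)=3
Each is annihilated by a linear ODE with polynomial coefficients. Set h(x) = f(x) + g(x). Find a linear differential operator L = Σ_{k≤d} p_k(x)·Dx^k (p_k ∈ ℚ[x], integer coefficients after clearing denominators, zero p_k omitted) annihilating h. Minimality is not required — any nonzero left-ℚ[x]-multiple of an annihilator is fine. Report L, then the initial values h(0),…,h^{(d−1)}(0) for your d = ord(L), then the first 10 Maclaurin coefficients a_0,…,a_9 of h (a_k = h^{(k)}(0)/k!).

L = (-63 - 216·x - 324·x^2) + (18 + 198·x + 648·x^2 + 648·x^3)·Dx + (-7 - 24·x - 36·x^2)·Dx^2 + (2 + 22·x + 72·x^2 + 72·x^3)·Dx^3  (order 3).
h: a_k = -3, -3/2, 27/8, -153/16, 1215/128, -22923/1280, 45927/1024, -7609059/71680, 8444007/32768, -1477576809/2293760, …
ICs: h(0) = -3, h′(0) = -3/2, h′′(0) = 27/4.

f: a_k = -3, -9/2, 27/8, -81/16, 1215/128, -5103/256, 45927/1024, -216513/2048, 8444007/32768, -42220035/65536, …
g: a_k = 0, 3, 0, -9/2, 0, 81/40, 0, -243/560, 0, 243/4480, …
h₀=f+g: left-lcm gives L₀, ord ≤ 3.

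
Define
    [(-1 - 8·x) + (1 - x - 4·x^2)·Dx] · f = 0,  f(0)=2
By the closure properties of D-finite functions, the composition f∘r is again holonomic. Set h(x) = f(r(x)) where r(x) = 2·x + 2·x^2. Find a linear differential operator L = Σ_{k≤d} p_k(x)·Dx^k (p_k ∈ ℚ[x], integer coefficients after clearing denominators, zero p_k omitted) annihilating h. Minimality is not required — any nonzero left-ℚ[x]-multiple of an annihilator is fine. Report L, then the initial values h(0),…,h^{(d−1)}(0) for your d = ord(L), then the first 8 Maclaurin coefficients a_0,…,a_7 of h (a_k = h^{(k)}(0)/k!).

f: a_k = 2, 2, 10, 18, 58, 130, 362, 882, …
h₀=f(r): pull back L_f along r ⇒ L₀.
L = (2 + 36·x + 96·x^2 + 64·x^3) + (-1 + 2·x + 18·x^2 + 32·x^3 + 16·x^4)·Dx  (order 1).
h: a_k = 2, 4, 44, 224, 1400, 8304, 49680, 297216, …
ICs: h(0) = 2.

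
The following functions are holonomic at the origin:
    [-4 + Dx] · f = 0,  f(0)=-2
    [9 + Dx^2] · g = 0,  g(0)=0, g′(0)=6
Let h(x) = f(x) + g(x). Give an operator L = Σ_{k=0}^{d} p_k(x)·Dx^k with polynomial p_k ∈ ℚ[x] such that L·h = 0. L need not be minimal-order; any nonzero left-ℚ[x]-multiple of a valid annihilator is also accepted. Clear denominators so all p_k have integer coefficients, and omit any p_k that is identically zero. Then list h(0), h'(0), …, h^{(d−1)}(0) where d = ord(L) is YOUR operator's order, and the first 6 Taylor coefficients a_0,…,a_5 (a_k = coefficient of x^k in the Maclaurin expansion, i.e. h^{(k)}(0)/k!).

f: a_k = -2, -8, -16, -64/3, -64/3, -256/15, …
g: a_k = 0, 6, 0, -9, 0, 81/20, …
Weyl lclm of L_f,L_g ⇒ L₀ (ord ≤ 3).
L = -36 + 9·Dx - 4·Dx^2 + Dx^3  (order 3).
h: a_k = -2, -2, -16, -91/3, -64/3, -781/60, …
ICs: h(0) = -2, h′(0) = -2, h′′(0) = -32.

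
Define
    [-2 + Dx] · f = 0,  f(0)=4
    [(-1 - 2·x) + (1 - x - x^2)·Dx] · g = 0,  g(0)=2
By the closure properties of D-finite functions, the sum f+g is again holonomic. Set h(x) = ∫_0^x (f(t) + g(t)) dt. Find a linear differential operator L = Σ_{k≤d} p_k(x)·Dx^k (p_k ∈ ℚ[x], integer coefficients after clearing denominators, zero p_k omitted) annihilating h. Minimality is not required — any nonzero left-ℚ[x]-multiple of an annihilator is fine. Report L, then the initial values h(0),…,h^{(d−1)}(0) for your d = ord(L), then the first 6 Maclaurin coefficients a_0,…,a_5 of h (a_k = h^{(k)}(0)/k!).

L = (4 + 8·x + 24·x^2 + 8·x^3)·Dx + (-14·x - 10·x^2 + 8·x^3 + 4·x^4)·Dx^2 + (-1 + 5·x - x^2 - 6·x^3 - 2·x^4)·Dx^3  (order 3).
h: a_k = 0, 6, 5, 4, 17/6, 38/15, …
ICs: h(0) = 0, h′(0) = 6, h′′(0) = 10.

f: a_k = 4, 8, 8, 16/3, 8/3, 16/15, …
g: a_k = 2, 2, 4, 6, 10, 16, …
f+g: L₀ = lclm(L_f,L_g), ord ≤ 1+1.
h=∫₀ˣh₀: take L = L₀·Dx.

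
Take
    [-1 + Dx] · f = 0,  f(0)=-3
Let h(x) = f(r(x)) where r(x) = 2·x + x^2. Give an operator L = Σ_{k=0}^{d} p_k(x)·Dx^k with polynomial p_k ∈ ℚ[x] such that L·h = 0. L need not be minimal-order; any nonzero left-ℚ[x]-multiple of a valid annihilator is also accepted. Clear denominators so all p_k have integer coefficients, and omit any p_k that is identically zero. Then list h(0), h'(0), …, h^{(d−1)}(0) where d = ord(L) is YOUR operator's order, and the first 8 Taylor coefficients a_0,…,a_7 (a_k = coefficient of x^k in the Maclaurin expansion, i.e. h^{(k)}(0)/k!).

f: a_k = -3, -3, -3/2, -1/2, -1/8, -1/40, -1/240, -1/1680, …
L₀ from L_f via x↦r, Dx↦r'^{-1}Dx.
L = (-2 - 2·x) + Dx  (order 1).
h: a_k = -3, -6, -9, -10, -19/2, -39/5, -173/30, -407/105, …
ICs: h(0) = -3.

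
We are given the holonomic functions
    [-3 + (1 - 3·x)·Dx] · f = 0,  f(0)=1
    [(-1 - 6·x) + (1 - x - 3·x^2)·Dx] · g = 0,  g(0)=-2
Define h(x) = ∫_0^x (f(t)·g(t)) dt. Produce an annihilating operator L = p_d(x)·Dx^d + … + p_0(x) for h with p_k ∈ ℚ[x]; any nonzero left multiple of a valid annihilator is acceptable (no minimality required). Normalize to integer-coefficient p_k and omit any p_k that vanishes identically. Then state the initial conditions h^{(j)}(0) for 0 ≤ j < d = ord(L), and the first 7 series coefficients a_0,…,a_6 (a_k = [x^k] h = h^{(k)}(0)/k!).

L = (-4 + 27·x^2)·Dx + (1 - 4·x + 9·x^3)·Dx^2  (order 2).
h: a_k = 0, -2, -4, -32/3, -55/2, -368/5, -592/3, …
ICs: h(0) = 0, h′(0) = -2.

f: a_k = 1, 3, 9, 27, 81, 243, 729, …
g: a_k = -2, -2, -8, -14, -38, -80, -194, …
L₀ := L_f ⊗_s L_g (sym. prod.), ord ≤ 1.
h=∫h₀ ⇒ L = L₀·Dx.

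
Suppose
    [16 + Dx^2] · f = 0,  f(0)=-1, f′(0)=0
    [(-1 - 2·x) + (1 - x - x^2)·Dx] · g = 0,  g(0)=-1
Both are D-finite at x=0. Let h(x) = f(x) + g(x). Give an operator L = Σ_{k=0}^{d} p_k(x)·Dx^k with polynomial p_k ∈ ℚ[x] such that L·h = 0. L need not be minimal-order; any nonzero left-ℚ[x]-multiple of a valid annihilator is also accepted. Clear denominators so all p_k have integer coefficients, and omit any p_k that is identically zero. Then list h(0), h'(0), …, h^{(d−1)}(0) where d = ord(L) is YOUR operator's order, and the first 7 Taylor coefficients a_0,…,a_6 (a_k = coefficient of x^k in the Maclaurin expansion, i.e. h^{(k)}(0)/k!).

f: a_k = -1, 0, 8, 0, -32/3, 0, 256/45, …
g: a_k = -1, -1, -2, -3, -5, -8, -13, …
f+g: L₀ = lclm(L_f,L_g), ord ≤ 2+1.
L = (-272 - 384·x + 352·x^2 - 192·x^3 - 640·x^4 - 256·x^5) + (160 - 368·x - 32·x^2 + 544·x^3 - 48·x^4 - 384·x^5 - 128·x^6)·Dx + (-17 - 24·x + 22·x^2 - 12·x^3 - 40·x^4 - 16·x^5)·Dx^2 + (10 - 23·x - 2·x^2 + 34·x^3 - 3·x^4 - 24·x^5 - 8·x^6)·Dx^3  (order 3).
h: a_k = -2, -1, 6, -3, -47/3, -8, -329/45, …
ICs: h(0) = -2, h′(0) = -1, h′′(0) = 12.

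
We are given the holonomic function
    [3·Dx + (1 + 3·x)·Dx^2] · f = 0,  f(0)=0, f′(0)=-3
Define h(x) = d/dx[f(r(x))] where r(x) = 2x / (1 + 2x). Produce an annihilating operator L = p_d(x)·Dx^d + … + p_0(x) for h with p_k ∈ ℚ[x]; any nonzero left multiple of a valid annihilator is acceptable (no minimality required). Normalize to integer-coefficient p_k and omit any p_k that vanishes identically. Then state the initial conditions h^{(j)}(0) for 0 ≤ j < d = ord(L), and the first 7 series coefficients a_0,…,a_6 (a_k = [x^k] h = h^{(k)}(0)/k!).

f: a_k = 0, -3, 9/2, -9, 81/4, -243/5, 243/2, …
h₀=f(r): pull back L_f along r ⇒ L₀.
h₀' ⇒ L via d/dx closure of L₀.
L = (10 + 32·x) + (1 + 10·x + 16·x^2)·Dx  (order 1).
h: a_k = -6, 60, -504, 4080, -32736, 262080, -2097024, …
ICs: h(0) = -6.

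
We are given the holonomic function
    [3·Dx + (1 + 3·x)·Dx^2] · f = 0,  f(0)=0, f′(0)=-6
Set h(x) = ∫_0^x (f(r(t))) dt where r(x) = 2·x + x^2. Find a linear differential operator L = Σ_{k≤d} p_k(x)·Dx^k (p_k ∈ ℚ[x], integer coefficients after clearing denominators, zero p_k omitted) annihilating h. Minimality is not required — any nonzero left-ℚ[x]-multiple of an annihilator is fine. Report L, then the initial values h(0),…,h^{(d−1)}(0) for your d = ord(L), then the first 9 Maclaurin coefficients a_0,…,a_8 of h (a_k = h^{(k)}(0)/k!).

f: a_k = 0, -6, 9, -18, 81/2, -486/5, 243, -4374/7, 6561/4, …
f∘r: x↦r, Dx↦Dx/r' in L_f ⇒ L₀.
Integrate: L := L₀·Dx.
L = (5 + 6·x + 3·x^2)·Dx^2 + (1 + 7·x + 9·x^2 + 3·x^3)·Dx^3  (order 3).
h: a_k = 0, 0, -6, 10, -27, 441/5, -1602/5, 8730/7, -71361/14, …
ICs: h(0) = 0, h′(0) = 0, h′′(0) = -12.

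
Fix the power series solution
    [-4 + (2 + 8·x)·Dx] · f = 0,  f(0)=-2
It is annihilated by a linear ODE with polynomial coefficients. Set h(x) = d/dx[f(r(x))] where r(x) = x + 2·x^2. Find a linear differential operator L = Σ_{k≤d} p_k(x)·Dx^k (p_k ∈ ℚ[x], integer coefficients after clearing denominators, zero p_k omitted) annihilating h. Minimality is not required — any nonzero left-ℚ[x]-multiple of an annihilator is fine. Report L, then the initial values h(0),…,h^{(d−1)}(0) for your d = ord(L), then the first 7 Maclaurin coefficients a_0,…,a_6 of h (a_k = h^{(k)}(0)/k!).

f: a_k = -2, -4, 4, -8, 20, -56, 168, …
Substitute x→r, Dx→(1/r')Dx; clear ⇒ L₀.
h=h₀': d/dx-closure on L₀ ⇒ L.
L = 2 + (-1 - 8·x - 24·x^2 - 32·x^3)·Dx  (order 1).
h: a_k = -4, -8, 24, -48, 40, 144, -784, …
ICs: h(0) = -4.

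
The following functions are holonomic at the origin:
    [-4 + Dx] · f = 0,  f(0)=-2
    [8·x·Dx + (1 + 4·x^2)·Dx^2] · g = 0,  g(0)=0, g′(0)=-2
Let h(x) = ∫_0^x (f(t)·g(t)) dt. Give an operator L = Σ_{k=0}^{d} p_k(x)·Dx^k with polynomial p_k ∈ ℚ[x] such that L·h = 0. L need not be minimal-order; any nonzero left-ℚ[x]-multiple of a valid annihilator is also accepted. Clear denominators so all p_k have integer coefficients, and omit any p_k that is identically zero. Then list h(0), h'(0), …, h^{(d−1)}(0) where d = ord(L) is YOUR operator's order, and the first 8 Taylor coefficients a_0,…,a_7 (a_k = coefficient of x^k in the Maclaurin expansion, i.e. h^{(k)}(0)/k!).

L = (16 - 32·x + 64·x^2)·Dx + (-8 + 8·x - 32·x^2)·Dx^2 + (1 + 4·x^2)·Dx^3  (order 3).
h: a_k = 0, 0, 2, 16/3, 20/3, 64/15, 32/15, 256/63, …
ICs: h(0) = 0, h′(0) = 0, h′′(0) = 4.

f: a_k = -2, -8, -16, -64/3, -64/3, -256/15, -512/45, -2048/315, …
g: a_k = 0, -2, 0, 8/3, 0, -32/5, 0, 128/7, …
f·g: L₀ = L_f ⊗_s L_g, ord ≤ 1·2.
∫: right-multiply L₀ by Dx.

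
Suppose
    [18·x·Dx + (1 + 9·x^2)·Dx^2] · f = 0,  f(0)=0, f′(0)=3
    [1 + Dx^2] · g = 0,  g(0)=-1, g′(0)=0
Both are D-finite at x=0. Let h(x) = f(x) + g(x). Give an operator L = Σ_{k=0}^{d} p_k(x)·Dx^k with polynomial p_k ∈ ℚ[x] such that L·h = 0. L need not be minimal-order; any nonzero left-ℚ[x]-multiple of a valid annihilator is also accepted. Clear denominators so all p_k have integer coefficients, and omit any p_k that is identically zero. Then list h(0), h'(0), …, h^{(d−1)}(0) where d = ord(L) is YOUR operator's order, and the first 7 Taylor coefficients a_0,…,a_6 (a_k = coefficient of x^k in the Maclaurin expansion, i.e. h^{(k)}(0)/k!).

L = (-1926·x + 17820·x^3 + 1458·x^5)·Dx + (-17 + 351·x^2 + 4617·x^4 + 729·x^6)·Dx^2 + (-1926·x + 17820·x^3 + 1458·x^5)·Dx^3 + (-17 + 351·x^2 + 4617·x^4 + 729·x^6)·Dx^4  (order 4).
h: a_k = -1, 3, 1/2, -9, -1/24, 243/5, 1/720, …
ICs: h(0) = -1, h′(0) = 3, h′′(0) = 1, h′′′(0) = -54.

f: a_k = 0, 3, 0, -9, 0, 243/5, 0, …
g: a_k = -1, 0, 1/2, 0, -1/24, 0, 1/720, …
f+g: L₀ = lclm(L_f,L_g), ord ≤ 2+2.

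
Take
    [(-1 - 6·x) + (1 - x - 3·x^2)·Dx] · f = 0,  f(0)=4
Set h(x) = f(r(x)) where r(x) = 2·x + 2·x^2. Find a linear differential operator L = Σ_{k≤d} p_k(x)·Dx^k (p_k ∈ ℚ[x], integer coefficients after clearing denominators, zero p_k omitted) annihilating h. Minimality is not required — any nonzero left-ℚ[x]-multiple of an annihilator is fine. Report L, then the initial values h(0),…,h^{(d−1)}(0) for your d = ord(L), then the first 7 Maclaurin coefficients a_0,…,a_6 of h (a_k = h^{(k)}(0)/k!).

L = (2 + 28·x + 72·x^2 + 48·x^3) + (-1 + 2·x + 14·x^2 + 24·x^3 + 12·x^4)·Dx  (order 1).
h: a_k = 4, 8, 72, 352, 1952, 10656, 57952, …
ICs: h(0) = 4.

f: a_k = 4, 4, 16, 28, 76, 160, 388, …
L₀ from L_f via x↦r, Dx↦r'^{-1}Dx.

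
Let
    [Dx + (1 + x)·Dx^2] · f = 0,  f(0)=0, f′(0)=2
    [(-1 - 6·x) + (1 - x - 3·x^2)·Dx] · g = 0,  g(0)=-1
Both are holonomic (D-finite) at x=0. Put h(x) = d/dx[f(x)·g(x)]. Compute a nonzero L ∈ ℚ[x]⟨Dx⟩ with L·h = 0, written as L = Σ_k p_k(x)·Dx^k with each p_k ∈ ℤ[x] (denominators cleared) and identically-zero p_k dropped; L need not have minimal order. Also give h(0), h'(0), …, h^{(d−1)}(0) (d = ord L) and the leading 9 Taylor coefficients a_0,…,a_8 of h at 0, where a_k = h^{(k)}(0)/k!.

f: a_k = 0, 2, -1, 2/3, -1/2, 2/5, -1/3, 2/7, -1/4, …
g: a_k = -1, -1, -4, -7, -19, -40, -97, -217, -508, …
Product ⇒ symmetric product L₀, ord ≤ 2.
Derive L from L₀ (diff closure).
L = (142 + 378·x + 324·x^2) + (19 + 173·x + 396·x^2 + 252·x^3)·Dx + (-7 - 12·x + 28·x^2 + 69·x^3 + 36·x^4)·Dx^2  (order 2).
h: a_k = -2, -2, -23, -122/3, -1007/6, -1912/5, -34591/30, -298762/105, -1071061/140, …
ICs: h(0) = -2, h′(0) = -2.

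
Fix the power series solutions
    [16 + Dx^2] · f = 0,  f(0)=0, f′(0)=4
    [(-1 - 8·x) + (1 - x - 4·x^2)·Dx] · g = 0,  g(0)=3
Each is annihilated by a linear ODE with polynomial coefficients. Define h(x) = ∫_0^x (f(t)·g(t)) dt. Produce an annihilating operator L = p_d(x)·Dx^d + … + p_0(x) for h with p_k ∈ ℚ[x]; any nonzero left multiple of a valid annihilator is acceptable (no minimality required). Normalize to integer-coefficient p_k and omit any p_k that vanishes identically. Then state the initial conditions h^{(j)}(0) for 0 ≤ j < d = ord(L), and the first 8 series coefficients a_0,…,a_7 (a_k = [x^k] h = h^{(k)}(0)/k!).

f: a_k = 0, 4, 0, -32/3, 0, 128/15, 0, -1024/315, …
g: a_k = 3, 3, 15, 27, 87, 195, 543, 1323, …
f·g: L₀ = L_f ⊗_s L_g, ord ≤ 2·1.
∫: right-multiply L₀ by Dx.
L = (-8 + 16·x + 64·x^2)·Dx + (2 + 16·x)·Dx^2 + (-1 + x + 4·x^2)·Dx^3  (order 3).
h: a_k = 0, 0, 6, 4, 7, 76/5, 178/5, 2588/35, …
ICs: h(0) = 0, h′(0) = 0, h′′(0) = 12.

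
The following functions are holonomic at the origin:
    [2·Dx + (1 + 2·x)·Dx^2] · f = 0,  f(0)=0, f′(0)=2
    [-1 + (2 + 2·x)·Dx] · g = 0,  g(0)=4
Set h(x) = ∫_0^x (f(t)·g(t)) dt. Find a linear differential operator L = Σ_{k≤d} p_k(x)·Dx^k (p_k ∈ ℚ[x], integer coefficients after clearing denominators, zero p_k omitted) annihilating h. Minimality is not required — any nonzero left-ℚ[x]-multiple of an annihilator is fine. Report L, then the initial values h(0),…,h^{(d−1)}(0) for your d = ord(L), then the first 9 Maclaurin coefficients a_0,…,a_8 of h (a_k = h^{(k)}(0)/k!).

L = (-1 + 2·x)·Dx + (4 + 4·x)·Dx^2 + (4 + 16·x + 20·x^2 + 8·x^3)·Dx^3  (order 3).
h: a_k = 0, 0, 4, -4/3, 17/12, -11/6, 3709/1440, -4267/1120, 209709/35840, …
ICs: h(0) = 0, h′(0) = 0, h′′(0) = 8.

f: a_k = 0, 2, -2, 8/3, -4, 32/5, -32/3, 128/7, -32, …
g: a_k = 4, 2, -1/2, 1/4, -5/32, 7/64, -21/256, 33/512, -429/8192, …
f·g: L₀ = L_f ⊗_s L_g, ord ≤ 2·1.
Integrate: L := L₀·Dx.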